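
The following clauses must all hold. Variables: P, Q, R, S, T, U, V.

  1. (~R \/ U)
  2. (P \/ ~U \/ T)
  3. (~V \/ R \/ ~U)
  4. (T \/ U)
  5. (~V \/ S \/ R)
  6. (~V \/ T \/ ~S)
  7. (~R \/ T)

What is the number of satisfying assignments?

40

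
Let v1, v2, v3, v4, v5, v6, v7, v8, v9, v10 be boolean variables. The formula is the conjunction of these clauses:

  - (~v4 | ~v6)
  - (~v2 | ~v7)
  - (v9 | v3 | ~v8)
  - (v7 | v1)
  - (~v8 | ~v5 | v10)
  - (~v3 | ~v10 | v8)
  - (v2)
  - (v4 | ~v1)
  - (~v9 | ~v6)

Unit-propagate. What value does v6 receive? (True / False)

False

(v2) stands alone — v2 = True.
(~v2 | ~v7) with v2 = True leaves only ~v7, so v7 = False.
(v7 | v1) with v7 = False leaves only v1, so v1 = True.
From (v4 | ~v1) and v1 = True: v4 = True.
(~v6 | ~v4): since v4 = True, the clause reduces to (~v6). v6 = False.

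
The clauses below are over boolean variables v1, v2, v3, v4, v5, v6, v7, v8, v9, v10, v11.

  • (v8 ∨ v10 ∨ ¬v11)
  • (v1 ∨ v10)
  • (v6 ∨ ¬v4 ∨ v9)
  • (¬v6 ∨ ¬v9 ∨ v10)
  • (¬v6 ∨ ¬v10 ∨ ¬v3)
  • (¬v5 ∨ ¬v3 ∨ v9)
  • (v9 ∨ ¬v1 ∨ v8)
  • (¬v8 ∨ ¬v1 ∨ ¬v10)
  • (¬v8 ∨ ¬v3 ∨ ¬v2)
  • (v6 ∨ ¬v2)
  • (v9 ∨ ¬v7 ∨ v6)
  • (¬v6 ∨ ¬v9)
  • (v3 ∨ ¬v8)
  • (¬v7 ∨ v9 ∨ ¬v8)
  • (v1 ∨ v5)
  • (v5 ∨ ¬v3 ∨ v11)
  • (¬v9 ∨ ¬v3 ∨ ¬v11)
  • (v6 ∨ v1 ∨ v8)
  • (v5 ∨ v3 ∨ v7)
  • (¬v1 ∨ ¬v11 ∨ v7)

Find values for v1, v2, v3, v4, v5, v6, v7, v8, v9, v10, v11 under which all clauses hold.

v1=True  v2=False  v3=False  v4=False  v5=False  v6=False  v7=True  v8=False  v9=True  v10=False  v11=False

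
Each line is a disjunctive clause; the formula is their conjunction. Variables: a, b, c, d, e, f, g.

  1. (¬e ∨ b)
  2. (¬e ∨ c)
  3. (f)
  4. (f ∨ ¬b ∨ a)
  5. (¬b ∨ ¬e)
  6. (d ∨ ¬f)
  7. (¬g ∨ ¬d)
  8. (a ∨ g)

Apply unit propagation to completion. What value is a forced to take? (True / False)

True

(f) stands alone — f = True.
From (¬f ∨ d) and f = True: d = True.
(¬d ∨ ¬g) with d = True leaves only ¬g, so g = False.
From (a ∨ g) and g = False: a = True.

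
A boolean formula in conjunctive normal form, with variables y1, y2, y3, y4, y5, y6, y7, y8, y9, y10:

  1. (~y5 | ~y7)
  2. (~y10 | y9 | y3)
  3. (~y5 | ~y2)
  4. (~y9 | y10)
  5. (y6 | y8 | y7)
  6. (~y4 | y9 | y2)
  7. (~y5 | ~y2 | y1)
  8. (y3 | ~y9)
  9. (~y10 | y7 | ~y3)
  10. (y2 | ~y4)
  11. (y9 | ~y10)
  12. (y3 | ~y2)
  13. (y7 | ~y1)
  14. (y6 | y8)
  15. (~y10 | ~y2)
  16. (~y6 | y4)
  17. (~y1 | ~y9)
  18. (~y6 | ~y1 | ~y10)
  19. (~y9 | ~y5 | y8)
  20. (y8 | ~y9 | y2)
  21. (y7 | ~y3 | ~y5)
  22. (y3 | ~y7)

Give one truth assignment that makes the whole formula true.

y1=False, y2=True, y3=True, y4=True, y5=False, y6=True, y7=True, y8=False, y9=False, y10=False

y5 occurs only negated in the remaining clauses — set y5 = False.
Branch on y1: take y1 = False.
Set y2 = True and propagate.
  then y3 is forced to True.
  then y10 is forced to False.
  then y9 is forced to False.
For the remaining variables, y4 = True, y6 = True, y7 = True, y8 = False works.
Every clause has at least one true literal under this assignment.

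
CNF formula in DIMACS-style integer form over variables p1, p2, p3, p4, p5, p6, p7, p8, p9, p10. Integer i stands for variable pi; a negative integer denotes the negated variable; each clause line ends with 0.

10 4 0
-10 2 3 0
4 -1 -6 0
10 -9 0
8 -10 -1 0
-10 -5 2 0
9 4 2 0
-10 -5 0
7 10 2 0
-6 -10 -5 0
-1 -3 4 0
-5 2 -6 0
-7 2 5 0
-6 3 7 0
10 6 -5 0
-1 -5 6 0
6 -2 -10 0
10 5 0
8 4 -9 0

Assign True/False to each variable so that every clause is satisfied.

p1 = False  p2 = True  p3 = False  p4 = False  p5 = False  p6 = True  p7 = True  p8 = True  p9 = True  p10 = True

p1 occurs only negated in the remaining clauses — set p1 = False.
Pure literal: p8 appears only positively; assign p8 = True.
Branch on p2: take p2 = True.
Set p3 = False and propagate.
For the remaining variables, p4 = False, p5 = False, p6 = True, p7 = True, p9 = True, p10 = True works.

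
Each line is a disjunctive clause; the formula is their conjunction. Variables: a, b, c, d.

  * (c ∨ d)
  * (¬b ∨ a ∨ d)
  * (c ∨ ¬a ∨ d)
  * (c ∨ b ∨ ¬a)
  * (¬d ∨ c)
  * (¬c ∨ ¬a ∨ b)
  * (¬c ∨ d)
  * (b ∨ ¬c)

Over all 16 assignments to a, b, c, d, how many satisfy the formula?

2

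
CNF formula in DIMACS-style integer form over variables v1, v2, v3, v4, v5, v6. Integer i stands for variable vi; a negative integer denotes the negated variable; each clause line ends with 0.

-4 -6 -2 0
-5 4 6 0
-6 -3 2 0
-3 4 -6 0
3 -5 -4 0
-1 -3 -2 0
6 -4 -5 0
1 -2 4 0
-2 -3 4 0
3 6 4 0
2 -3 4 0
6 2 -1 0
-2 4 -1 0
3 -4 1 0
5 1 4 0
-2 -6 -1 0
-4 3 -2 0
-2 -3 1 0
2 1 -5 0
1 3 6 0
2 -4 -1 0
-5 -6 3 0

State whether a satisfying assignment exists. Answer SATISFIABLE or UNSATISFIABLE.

Branch on v1: take v1 = False.
Set v2 = False and propagate.
  then v5 is forced to False.
  then v4 is forced to True.
  then v3 is forced to True.
  then v6 is forced to False.
Every clause has at least one true literal under this assignment.
So v1=F, v2=F, v3=T, v4=T, v5=F, v6=F is a satisfying assignment.

SATISFIABLE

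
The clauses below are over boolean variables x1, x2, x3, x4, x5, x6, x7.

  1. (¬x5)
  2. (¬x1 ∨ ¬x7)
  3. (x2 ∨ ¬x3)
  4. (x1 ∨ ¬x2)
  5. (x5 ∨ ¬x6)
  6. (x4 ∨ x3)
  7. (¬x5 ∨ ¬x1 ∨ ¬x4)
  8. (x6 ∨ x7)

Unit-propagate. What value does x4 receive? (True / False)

True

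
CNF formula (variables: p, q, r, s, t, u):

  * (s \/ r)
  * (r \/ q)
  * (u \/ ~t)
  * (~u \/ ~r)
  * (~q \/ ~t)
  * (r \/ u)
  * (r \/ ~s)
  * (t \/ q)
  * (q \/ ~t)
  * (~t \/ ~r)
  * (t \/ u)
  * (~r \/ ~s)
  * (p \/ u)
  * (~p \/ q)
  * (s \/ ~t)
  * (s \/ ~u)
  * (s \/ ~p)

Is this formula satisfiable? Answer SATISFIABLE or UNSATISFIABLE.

r = True:
  propagation gives u=False, t=False; an empty clause results — contradiction.
r = False:
  propagation gives s=True; an empty clause results — contradiction.
Every branch closes, so no satisfying assignment exists.

UNSATISFIABLE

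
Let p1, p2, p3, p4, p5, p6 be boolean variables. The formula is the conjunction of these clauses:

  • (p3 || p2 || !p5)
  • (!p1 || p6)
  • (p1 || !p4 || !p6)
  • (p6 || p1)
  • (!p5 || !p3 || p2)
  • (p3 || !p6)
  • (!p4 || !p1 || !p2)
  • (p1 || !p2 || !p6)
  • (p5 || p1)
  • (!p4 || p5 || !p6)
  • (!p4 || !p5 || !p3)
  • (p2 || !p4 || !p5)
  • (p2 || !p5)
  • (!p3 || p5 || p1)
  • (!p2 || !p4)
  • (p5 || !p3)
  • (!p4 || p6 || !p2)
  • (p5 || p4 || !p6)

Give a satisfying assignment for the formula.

p1=True, p2=True, p3=True, p4=False, p5=True, p6=True

Branch on p1: take p1 = True.
  then p6 is forced to True.
  then p3 is forced to True.
  then p5 is forced to True.
  then p2 is forced to True.
  then p4 is forced to False.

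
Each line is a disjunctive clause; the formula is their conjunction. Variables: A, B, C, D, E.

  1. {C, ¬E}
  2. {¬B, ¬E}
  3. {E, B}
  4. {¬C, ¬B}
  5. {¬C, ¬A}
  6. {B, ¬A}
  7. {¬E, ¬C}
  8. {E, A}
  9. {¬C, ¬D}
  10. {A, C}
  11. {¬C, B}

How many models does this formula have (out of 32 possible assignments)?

2

The models are:
  A=T B=T C=F D=F E=F
  A=T B=T C=F D=T E=F
That's 2 in total.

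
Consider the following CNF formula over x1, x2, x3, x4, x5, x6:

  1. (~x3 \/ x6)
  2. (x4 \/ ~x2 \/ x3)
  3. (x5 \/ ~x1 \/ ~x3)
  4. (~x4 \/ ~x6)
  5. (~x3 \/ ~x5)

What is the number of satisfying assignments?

Split on x3, then x4.
  x3=T, x4=T: a clause becomes empty — 0.
  x3=T, x4=F: remaining (x1,x2,x5,x6) ∈ {(F,F,F,T); (F,T,F,T)} — 2.
  x3=F, x4=T: forces x6=F; x1, x2, x5 free → 2^3 = 8.
  x3=F, x4=F: forces x2=F; x1, x5, x6 free → 2^3 = 8.
Total: 0 + 2 + 8 + 8 = 18.

18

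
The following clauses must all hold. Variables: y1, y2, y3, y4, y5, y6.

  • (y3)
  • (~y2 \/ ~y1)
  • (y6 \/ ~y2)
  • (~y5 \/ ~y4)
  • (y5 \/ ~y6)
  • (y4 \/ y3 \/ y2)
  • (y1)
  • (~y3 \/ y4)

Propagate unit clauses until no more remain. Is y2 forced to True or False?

(y3) is a unit clause: y3 = True.
(y1) is a unit clause: y1 = True.
From (~y1 \/ ~y2) and y1 = True: y2 = False.

False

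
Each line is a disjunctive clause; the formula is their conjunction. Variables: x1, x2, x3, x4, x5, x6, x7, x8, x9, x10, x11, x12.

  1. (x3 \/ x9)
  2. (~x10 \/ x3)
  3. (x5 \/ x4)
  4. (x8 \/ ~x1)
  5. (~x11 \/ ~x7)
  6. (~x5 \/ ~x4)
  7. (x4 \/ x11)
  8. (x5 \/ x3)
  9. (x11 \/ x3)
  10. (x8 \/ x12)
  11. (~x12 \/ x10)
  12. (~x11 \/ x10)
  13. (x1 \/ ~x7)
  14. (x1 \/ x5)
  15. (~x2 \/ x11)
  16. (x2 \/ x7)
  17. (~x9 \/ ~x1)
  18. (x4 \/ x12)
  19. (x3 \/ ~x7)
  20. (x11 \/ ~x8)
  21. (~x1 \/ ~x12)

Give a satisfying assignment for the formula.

x3 occurs only positively in the remaining clauses — set x3 = True.
Branch on x1: take x1 = False.
  then x7 is forced to False.
  then x5 is forced to True.
  then x4 is forced to False.
  then x11 is forced to True.
  then x10 is forced to True.
  then x2 is forced to True.
  then x12 is forced to True.
x6, x8, x9 are now unconstrained; take x6 = False, x8 = False, x9 = False.
Check each clause:
  1. (x3 \/ x9) — x3 is true.
  2. (x3 \/ ~x10) — x3 is true.
  3. (x5 \/ x4) — x5 is true.
  4. (x8 \/ ~x1) — ~x1 is true.
  5. (~x7 \/ ~x11) — ~x7 is true.
  6. (~x4 \/ ~x5) — ~x4 is true.
  7. (x11 \/ x4) — x11 is true.
  8. (x5 \/ x3) — x3 is true.
  9. (x3 \/ x11) — x3 is true.
  10. (x8 \/ x12) — x12 is true.
  11. (~x12 \/ x10) — x10 is true.
  12. (~x11 \/ x10) — x10 is true.
  13. (~x7 \/ x1) — ~x7 is true.
  14. (x1 \/ x5) — x5 is true.
  15. (x11 \/ ~x2) — x11 is true.
  16. (x7 \/ x2) — x2 is true.
  17. (~x9 \/ ~x1) — ~x1 is true.
  18. (x12 \/ x4) — x12 is true.
  19. (~x7 \/ x3) — ~x7 is true.
  20. (x11 \/ ~x8) — ~x8 is true.
  21. (~x1 \/ ~x12) — ~x1 is true.

x1=False  x2=True  x3=True  x4=False  x5=True  x6=False  x7=False  x8=False  x9=False  x10=True  x11=True  x12=True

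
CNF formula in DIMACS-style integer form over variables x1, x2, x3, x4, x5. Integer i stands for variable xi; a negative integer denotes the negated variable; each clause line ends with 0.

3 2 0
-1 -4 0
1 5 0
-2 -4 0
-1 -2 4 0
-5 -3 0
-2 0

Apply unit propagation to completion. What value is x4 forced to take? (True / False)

False

Unit clause (NOT x2) sets x2 = False.
(x3 OR x2) with x2 = False leaves only x3, so x3 = True.
From (NOT x5 OR NOT x3) and x3 = True: x5 = False.
(x5 OR x1) with x5 = False leaves only x1, so x1 = True.
From (NOT x1 OR NOT x4) and x1 = True: x4 = False.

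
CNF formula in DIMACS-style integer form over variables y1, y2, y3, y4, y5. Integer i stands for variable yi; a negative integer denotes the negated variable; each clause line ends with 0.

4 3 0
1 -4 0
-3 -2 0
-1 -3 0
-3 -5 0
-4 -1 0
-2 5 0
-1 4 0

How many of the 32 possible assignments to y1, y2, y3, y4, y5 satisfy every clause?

1

The models are:
  y1=0 y2=0 y3=1 y4=0 y5=0
Count: 1.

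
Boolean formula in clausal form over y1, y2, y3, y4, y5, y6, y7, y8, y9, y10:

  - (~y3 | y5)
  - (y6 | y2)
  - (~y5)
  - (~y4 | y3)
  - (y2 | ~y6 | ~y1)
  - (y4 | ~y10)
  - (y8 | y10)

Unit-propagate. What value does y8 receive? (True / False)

(~y5) is a unit clause: y5 = False.
(y5 | ~y3): since y5 = False, the clause reduces to (~y3). y3 = False.
(y3 | ~y4) with y3 = False leaves only ~y4, so y4 = False.
(y4 | ~y10): since y4 = False, the clause reduces to (~y10). y10 = False.
From (y10 | y8) and y10 = False: y8 = True.

True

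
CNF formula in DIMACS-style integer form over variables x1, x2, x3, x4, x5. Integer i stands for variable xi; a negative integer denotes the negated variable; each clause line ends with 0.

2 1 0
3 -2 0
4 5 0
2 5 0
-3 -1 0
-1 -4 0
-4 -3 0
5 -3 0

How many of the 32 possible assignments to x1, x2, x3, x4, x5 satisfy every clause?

2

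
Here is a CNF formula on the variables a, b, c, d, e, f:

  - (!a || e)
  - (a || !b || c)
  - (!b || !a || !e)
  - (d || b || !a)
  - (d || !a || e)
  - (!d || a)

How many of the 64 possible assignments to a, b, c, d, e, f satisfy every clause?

16

Split on a, then b.
  a=1, b=1: a clause becomes empty — 0.
  a=1, b=0: remaining (c,d,e,f) ∈ {(0,1,1,0); (0,1,1,1); (1,1,1,0); (1,1,1,1)} — 4.
  a=0, b=1: remaining (c,d,e,f) ∈ {(1,0,0,0); (1,0,0,1); (1,0,1,0); (1,0,1,1)} — 4.
  a=0, b=0: forces d=0; c, e, f free → 2^3 = 8.
Total: 0 + 4 + 4 + 8 = 16.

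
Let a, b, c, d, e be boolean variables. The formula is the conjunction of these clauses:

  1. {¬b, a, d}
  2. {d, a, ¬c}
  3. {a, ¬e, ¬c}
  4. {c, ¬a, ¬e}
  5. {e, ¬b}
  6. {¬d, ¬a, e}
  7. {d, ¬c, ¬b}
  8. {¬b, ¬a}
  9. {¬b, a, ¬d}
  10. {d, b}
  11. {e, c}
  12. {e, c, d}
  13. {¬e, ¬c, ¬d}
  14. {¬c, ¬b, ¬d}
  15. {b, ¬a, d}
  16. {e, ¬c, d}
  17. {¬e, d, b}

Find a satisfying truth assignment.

Branch on a: take a = False.
Branch on b: take b = False.
  then d is forced to True.
Try c = False.
  then e is forced to True.
Every clause has at least one true literal under this assignment.
Check each clause:
  1. {d, a, ¬b} — d is true.
  2. {¬c, d, a} — d is true.
  3. {¬e, ¬c, a} — ¬c is true.
  4. {¬e, ¬a, c} — ¬a is true.
  5. {¬b, e} — e is true.
  6. {¬a, e, ¬d} — e is true.
  7. {d, ¬c, ¬b} — d is true.
  8. {¬a, ¬b} — ¬b is true.
  9. {¬b, a, ¬d} — ¬b is true.
  10. {b, d} — d is true.
  11. {e, c} — e is true.
  12. {c, d, e} — d is true.
  13. {¬c, ¬e, ¬d} — ¬c is true.
  14. {¬d, ¬c, ¬b} — ¬c is true.
  15. {¬a, b, d} — d is true.
  16. {¬c, e, d} — ¬c is true.
  17. {¬e, b, d} — d is true.

a = F, b = F, c = F, d = T, e = T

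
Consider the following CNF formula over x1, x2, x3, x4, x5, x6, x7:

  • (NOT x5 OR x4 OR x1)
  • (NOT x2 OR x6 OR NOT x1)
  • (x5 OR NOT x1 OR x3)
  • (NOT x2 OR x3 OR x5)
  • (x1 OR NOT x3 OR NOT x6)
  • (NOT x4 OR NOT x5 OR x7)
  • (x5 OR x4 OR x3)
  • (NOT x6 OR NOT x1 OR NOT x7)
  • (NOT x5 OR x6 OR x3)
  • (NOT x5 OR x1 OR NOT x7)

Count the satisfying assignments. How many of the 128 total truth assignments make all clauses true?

Split on x5, then x1.
  x5=T, x1=T: 7 of the 32 assignments to (x2,x3,x4,x6,x7) work.
  x5=T, x1=F: a clause becomes empty — 0.
  x5=F, x1=T: x4 free; 4 ways for (x2,x3,x6,x7) × 2^1 = 8.
  x5=F, x1=F: x7 free; 6 ways for (x2,x3,x4,x6) × 2^1 = 12.
Total: 7 + 0 + 8 + 12 = 27.

27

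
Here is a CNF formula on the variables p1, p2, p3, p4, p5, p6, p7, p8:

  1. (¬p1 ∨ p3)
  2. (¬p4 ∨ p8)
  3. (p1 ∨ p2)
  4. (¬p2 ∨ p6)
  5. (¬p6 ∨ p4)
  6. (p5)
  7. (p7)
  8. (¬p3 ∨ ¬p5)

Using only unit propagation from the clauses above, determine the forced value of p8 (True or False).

True

(p5) stands alone — p5 = True.
Unit clause (p7) sets p7 = True.
In (¬p3 ∨ ¬p5), ¬p5 is now false; ¬p3 must hold, so p3 = False.
(p3 ∨ ¬p1): since p3 = False, the clause reduces to (¬p1). p1 = False.
(p1 ∨ p2) with p1 = False leaves only p2, so p2 = True.
From (p6 ∨ ¬p2) and p2 = True: p6 = True.
(¬p6 ∨ p4): since p6 = True, the clause reduces to (p4). p4 = True.
In (¬p4 ∨ p8), ¬p4 is now false; p8 must hold, so p8 = True.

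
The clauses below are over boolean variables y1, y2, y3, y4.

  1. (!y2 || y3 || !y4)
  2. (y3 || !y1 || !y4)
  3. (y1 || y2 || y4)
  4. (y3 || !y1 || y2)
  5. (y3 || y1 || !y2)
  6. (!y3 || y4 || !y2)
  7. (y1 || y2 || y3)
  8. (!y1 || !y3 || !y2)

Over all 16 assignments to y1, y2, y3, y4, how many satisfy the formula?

5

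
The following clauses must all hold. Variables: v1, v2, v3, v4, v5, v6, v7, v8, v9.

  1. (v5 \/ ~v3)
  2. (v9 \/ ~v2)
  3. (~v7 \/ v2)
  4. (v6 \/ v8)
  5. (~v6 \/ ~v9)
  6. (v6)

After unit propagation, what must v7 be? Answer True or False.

Unit clause (v6) sets v6 = True.
From (~v6 \/ ~v9) and v6 = True: v9 = False.
In (~v2 \/ v9), v9 is now false; ~v2 must hold, so v2 = False.
(~v7 \/ v2) with v2 = False leaves only ~v7, so v7 = False.

False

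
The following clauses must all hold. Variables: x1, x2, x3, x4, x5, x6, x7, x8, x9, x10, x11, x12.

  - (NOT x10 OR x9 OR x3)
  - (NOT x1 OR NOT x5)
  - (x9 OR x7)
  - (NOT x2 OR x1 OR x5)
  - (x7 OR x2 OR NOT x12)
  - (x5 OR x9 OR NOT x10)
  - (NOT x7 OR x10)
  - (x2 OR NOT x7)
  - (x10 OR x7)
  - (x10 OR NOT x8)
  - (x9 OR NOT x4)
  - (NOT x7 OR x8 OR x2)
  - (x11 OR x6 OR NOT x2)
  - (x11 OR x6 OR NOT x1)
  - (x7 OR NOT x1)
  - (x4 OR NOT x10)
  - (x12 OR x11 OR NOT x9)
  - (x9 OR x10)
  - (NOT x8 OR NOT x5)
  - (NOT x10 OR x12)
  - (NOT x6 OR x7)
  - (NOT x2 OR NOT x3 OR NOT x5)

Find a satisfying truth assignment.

x1=1, x2=1, x3=0, x4=1, x5=0, x6=1, x7=1, x8=1, x9=1, x10=1, x11=0, x12=1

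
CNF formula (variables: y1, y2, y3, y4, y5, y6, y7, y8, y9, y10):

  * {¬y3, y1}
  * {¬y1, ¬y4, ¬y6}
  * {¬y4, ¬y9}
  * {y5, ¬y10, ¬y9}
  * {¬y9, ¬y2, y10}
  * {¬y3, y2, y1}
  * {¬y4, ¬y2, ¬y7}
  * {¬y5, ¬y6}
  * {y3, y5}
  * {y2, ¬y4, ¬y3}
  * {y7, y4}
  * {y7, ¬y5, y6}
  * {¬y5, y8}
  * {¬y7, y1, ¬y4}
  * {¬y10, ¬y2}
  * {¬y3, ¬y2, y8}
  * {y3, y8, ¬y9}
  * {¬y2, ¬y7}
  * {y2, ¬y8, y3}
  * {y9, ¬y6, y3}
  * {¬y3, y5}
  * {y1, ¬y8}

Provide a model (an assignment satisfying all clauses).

y1=True, y2=False, y3=True, y4=False, y5=True, y6=False, y7=True, y8=True, y9=True, y10=True

Try y1 = True.
Try y2 = False.
The remaining clauses are satisfied by y3 = True, y4 = False, y5 = True, y6 = False, y7 = True, y8 = True, y9 = True, y10 = True.
Check each clause:
  1. {y1, ¬y3} — y1 is true.
  2. {¬y4, ¬y1, ¬y6} — ¬y6 is true.
  3. {¬y4, ¬y9} — ¬y4 is true.
  4. {¬y9, y5, ¬y10} — y5 is true.
  5. {y10, ¬y9, ¬y2} — y10 is true.
  6. {y1, y2, ¬y3} — y1 is true.
  7. {¬y7, ¬y4, ¬y2} — ¬y4 is true.
  8. {¬y5, ¬y6} — ¬y6 is true.
  9. {y5, y3} — y3 is true.
  10. {¬y4, ¬y3, y2} — ¬y4 is true.
  11. {y7, y4} — y7 is true.
  12. {y6, ¬y5, y7} — y7 is true.
  13. {¬y5, y8} — y8 is true.
  14. {¬y7, ¬y4, y1} — ¬y4 is true.
  15. {¬y2, ¬y10} — ¬y2 is true.
  16. {¬y2, y8, ¬y3} — y8 is true.
  17. {y3, ¬y9, y8} — y8 is true.
  18. {¬y7, ¬y2} — ¬y2 is true.
  19. {¬y8, y3, y2} — y3 is true.
  20. {y9, ¬y6, y3} — y9 is true.
  21. {¬y3, y5} — y5 is true.
  22. {y1, ¬y8} — y1 is true.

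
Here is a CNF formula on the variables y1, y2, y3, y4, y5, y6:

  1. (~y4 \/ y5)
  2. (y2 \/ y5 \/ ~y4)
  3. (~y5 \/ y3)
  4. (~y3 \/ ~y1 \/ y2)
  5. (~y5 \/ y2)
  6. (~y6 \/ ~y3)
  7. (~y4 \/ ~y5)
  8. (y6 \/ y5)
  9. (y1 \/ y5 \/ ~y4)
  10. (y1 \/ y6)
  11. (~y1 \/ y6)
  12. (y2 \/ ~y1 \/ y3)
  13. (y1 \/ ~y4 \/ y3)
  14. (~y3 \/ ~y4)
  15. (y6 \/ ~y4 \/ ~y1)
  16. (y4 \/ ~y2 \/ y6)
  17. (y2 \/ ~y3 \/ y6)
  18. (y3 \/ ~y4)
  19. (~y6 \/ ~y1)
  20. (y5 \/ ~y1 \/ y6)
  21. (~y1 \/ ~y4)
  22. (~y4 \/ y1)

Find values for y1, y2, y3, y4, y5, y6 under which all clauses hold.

y1 = F, y2 = T, y3 = F, y4 = F, y5 = F, y6 = T

Try y1 = False.
  then y6 is forced to True.
  then y3 is forced to False.
  then y5 is forced to False.
  then y4 is forced to False.
y2 is now unconstrained; take y2 = True.
Every clause has at least one true literal under this assignment.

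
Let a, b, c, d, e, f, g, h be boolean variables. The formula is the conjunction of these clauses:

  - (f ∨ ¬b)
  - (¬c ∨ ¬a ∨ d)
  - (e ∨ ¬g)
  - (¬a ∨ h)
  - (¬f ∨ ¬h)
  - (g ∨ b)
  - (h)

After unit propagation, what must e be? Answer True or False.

True

(h) is a unit clause: h = True.
From (¬f ∨ ¬h) and h = True: f = False.
In (f ∨ ¬b), f is now false; ¬b must hold, so b = False.
(b ∨ g): since b = False, the clause reduces to (g). g = True.
In (¬g ∨ e), ¬g is now false; e must hold, so e = True.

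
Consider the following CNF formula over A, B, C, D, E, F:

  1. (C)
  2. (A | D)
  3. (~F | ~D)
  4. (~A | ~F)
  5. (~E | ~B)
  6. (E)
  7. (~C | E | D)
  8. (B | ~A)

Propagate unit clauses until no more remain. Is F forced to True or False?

False

Unit clause (C) sets C = True.
(E) stands alone — E = True.
(~B | ~E) with E = True leaves only ~B, so B = False.
(B | ~A): since B = False, the clause reduces to (~A). A = False.
From (A | D) and A = False: D = True.
From (~F | ~D) and D = True: F = False.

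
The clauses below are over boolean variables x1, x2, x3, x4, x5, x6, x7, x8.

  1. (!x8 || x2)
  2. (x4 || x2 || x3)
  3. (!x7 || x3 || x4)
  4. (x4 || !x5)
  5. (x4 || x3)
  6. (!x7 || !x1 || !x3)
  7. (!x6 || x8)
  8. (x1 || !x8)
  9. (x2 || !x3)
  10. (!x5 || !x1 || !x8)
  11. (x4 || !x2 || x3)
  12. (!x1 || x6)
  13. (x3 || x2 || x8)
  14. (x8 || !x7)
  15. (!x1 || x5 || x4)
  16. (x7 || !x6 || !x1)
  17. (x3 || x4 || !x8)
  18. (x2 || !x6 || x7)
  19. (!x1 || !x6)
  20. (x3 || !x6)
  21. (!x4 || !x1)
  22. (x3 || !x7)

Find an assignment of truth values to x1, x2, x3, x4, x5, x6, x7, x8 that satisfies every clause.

Try x1 = False.
  then x8 is forced to False.
  then x6 is forced to False.
  then x7 is forced to False.
Try x2 = True.
Set x3 = True and propagate.
The remaining clauses are satisfied by x4 = True, x5 = False.
Every clause has at least one true literal under this assignment.
Check each clause:
  1. (x2 || !x8) — !x8 is true.
  2. (x4 || x3 || x2) — x2 is true.
  3. (x4 || !x7 || x3) — !x7 is true.
  4. (x4 || !x5) — !x5 is true.
  5. (x3 || x4) — x3 is true.
  6. (!x1 || !x7 || !x3) — !x7 is true.
  7. (!x6 || x8) — !x6 is true.
  8. (!x8 || x1) — !x8 is true.
  9. (x2 || !x3) — x2 is true.
  10. (!x1 || !x8 || !x5) — !x8 is true.
  11. (x4 || !x2 || x3) — x3 is true.
  12. (!x1 || x6) — !x1 is true.
  13. (x2 || x3 || x8) — x2 is true.
  14. (x8 || !x7) — !x7 is true.
  15. (x4 || !x1 || x5) — x4 is true.
  16. (x7 || !x1 || !x6) — !x6 is true.
  17. (x3 || x4 || !x8) — !x8 is true.
  18. (x2 || x7 || !x6) — x2 is true.
  19. (!x1 || !x6) — !x6 is true.
  20. (x3 || !x6) — !x6 is true.
  21. (!x4 || !x1) — !x1 is true.
  22. (!x7 || x3) — !x7 is true.

x1=0  x2=1  x3=1  x4=1  x5=0  x6=0  x7=0  x8=0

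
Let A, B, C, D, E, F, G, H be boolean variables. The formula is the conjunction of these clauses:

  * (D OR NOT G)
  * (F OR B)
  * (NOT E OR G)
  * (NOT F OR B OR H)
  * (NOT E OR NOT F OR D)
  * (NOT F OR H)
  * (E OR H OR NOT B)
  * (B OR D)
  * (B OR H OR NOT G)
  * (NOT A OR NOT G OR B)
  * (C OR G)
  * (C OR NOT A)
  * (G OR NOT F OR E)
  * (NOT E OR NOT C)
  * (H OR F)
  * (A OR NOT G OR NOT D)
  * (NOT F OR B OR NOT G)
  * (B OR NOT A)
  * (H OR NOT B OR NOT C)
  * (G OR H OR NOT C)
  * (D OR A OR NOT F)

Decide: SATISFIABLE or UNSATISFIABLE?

SATISFIABLE

H occurs only positively in the remaining clauses — set H = True.
Branch on A: take A = True.
  then C is forced to True.
  then E is forced to False.
  then B is forced to True.
Set D = True and propagate.
Branch on F: take F = False.
G is now unconstrained; take G = False.
So A = True, B = True, C = True, D = True, E = False, F = False, G = False, H = True is a satisfying assignment.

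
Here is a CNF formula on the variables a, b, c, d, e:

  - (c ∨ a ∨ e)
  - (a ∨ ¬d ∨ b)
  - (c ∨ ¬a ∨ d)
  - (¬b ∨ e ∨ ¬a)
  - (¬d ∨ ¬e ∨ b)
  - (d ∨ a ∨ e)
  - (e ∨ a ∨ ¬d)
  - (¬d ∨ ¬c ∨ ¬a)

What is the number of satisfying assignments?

Case analysis on a and d:
  a=1, d=1: remaining (b,c,e) ∈ {(0,0,0); (1,0,1)} — 2.
  a=1, d=0: remaining (b,c,e) ∈ {(0,1,0); (0,1,1); (1,1,1)} — 3.
  a=0, d=1: remaining (b,c,e) ∈ {(1,0,1); (1,1,1)} — 2.
  a=0, d=0: remaining (b,c,e) ∈ {(0,0,1); (0,1,1); (1,0,1); (1,1,1)} — 4.
Total: 2 + 3 + 2 + 4 = 11.

11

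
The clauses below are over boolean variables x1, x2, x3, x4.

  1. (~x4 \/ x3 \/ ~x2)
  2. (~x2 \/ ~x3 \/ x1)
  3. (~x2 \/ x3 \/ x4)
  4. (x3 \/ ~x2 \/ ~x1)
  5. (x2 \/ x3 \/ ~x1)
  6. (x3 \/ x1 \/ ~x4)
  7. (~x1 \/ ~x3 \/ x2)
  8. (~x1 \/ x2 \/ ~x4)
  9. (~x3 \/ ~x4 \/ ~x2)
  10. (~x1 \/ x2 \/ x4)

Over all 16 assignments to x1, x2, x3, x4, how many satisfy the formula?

4

The models are:
  x1=F x2=F x3=F x4=F
  x1=F x2=F x3=T x4=F
  x1=F x2=F x3=T x4=T
  x1=T x2=T x3=T x4=F
Count: 4.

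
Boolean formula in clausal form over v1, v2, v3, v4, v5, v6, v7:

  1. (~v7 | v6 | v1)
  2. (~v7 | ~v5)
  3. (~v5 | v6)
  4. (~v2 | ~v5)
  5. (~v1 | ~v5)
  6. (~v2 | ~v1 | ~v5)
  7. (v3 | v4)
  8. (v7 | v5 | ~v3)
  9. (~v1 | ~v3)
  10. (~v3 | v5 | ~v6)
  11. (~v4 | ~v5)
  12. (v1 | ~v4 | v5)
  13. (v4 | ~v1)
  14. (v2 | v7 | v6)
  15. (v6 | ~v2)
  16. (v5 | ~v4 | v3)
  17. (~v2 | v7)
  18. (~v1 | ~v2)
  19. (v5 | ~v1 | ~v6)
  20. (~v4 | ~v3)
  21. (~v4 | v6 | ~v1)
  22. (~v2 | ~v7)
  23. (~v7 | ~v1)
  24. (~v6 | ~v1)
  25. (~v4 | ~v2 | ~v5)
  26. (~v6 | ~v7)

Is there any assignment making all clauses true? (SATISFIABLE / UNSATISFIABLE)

Try v1 = False.
Branch on v2: take v2 = False.
For the remaining variables, v3 = True, v4 = False, v5 = True, v6 = True, v7 = False works.
So v1=0, v2=0, v3=1, v4=0, v5=1, v6=1, v7=0 is a satisfying assignment.

SATISFIABLE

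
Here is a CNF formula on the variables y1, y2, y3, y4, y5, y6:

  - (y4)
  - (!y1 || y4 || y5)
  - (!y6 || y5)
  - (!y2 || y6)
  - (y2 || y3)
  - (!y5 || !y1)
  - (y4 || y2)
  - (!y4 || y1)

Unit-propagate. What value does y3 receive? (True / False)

True

(y4) stands alone — y4 = True.
From (!y4 || y1) and y4 = True: y1 = True.
(!y5 || !y1): since y1 = True, the clause reduces to (!y5). y5 = False.
(!y6 || y5): since y5 = False, the clause reduces to (!y6). y6 = False.
In (y6 || !y2), y6 is now false; !y2 must hold, so y2 = False.
(y2 || y3) with y2 = False leaves only y3, so y3 = True.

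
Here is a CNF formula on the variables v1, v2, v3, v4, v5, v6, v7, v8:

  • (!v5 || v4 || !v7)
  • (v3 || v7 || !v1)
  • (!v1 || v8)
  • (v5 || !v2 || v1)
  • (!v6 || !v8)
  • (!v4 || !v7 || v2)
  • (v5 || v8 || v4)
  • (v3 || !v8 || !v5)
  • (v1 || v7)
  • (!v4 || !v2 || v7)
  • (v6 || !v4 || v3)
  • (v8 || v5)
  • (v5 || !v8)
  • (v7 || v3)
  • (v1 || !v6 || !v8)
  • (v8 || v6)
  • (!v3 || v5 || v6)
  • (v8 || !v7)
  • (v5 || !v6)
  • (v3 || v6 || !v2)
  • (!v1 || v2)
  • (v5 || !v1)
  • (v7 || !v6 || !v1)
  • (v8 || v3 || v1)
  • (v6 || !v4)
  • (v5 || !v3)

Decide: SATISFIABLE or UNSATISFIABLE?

SATISFIABLE

Branch on v1: take v1 = True.
  then v8 is forced to True.
  then v6 is forced to False.
  then v5 is forced to True.
  then v3 is forced to True.
  then v2 is forced to True.
  then v4 is forced to False.
  then v7 is forced to False.
So v1 = T  v2 = T  v3 = T  v4 = F  v5 = T  v6 = F  v7 = F  v8 = T is a satisfying assignment.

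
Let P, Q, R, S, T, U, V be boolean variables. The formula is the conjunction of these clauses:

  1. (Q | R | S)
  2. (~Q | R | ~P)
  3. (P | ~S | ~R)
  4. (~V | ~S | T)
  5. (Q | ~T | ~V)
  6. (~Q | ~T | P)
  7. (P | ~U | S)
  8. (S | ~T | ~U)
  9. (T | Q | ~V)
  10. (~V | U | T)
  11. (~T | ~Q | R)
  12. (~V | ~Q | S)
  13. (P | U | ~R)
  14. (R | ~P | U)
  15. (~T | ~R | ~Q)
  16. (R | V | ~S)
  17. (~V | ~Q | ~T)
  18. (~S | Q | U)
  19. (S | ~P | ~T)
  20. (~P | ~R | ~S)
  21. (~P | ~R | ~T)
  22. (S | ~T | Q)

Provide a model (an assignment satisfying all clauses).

P=T, Q=T, R=T, S=F, T=F, U=F, V=F

Check each clause:
  1. (Q | R | S) — Q is true.
  2. (R | ~Q | ~P) — R is true.
  3. (P | ~S | ~R) — P is true.
  4. (T | ~V | ~S) — ~V is true.
  5. (Q | ~V | ~T) — ~V is true.
  6. (~Q | ~T | P) — P is true.
  7. (P | S | ~U) — P is true.
  8. (~U | ~T | S) — ~U is true.
  9. (T | Q | ~V) — ~V is true.
  10. (~V | T | U) — ~V is true.
  11. (R | ~Q | ~T) — R is true.
  12. (~Q | ~V | S) — ~V is true.
  13. (~R | U | P) — P is true.
  14. (R | ~P | U) — R is true.
  15. (~Q | ~T | ~R) — ~T is true.
  16. (V | ~S | R) — R is true.
  17. (~V | ~T | ~Q) — ~V is true.
  18. (~S | Q | U) — Q is true.
  19. (~P | S | ~T) — ~T is true.
  20. (~S | ~R | ~P) — ~S is true.
  21. (~T | ~P | ~R) — ~T is true.
  22. (S | ~T | Q) — Q is true.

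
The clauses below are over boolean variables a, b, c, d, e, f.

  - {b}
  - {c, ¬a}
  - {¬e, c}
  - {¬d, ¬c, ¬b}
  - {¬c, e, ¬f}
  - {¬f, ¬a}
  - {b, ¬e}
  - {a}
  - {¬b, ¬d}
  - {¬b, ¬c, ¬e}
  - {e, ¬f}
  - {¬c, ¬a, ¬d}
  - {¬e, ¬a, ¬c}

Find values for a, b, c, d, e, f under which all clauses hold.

a=1, b=1, c=1, d=0, e=0, f=0

Check each clause:
  1. {b} — b is true.
  2. {c, ¬a} — c is true.
  3. {¬e, c} — c is true.
  4. {¬d, ¬b, ¬c} — ¬d is true.
  5. {¬c, ¬f, e} — ¬f is true.
  6. {¬a, ¬f} — ¬f is true.
  7. {b, ¬e} — b is true.
  8. {a} — a is true.
  9. {¬b, ¬d} — ¬d is true.
  10. {¬c, ¬e, ¬b} — ¬e is true.
  11. {e, ¬f} — ¬f is true.
  12. {¬a, ¬c, ¬d} — ¬d is true.
  13. {¬c, ¬a, ¬e} — ¬e is true.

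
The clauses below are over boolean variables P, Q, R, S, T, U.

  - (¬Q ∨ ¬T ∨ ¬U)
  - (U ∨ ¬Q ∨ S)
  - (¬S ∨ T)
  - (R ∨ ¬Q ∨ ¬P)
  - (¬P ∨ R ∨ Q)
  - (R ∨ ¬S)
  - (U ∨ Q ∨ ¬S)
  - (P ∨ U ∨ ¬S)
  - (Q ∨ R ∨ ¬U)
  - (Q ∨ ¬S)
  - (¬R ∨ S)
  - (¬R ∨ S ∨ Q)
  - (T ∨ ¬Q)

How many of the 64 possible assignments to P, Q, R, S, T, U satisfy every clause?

The models are:
  P=F Q=F R=F S=F T=F U=F
  P=F Q=F R=F S=F T=T U=F
  P=T Q=T R=T S=T T=T U=F
Count: 3.

3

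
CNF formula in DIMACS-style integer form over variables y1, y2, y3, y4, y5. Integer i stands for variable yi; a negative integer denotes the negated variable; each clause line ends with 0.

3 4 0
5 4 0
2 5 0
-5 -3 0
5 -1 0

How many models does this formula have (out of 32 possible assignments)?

Satisfying assignments:
  y1=F y2=F y3=F y4=T y5=T
  y1=F y2=T y3=F y4=T y5=F
  y1=F y2=T y3=F y4=T y5=T
  y1=F y2=T y3=T y4=T y5=F
  y1=T y2=F y3=F y4=T y5=T
  y1=T y2=T y3=F y4=T y5=T
That's 6 in total.

6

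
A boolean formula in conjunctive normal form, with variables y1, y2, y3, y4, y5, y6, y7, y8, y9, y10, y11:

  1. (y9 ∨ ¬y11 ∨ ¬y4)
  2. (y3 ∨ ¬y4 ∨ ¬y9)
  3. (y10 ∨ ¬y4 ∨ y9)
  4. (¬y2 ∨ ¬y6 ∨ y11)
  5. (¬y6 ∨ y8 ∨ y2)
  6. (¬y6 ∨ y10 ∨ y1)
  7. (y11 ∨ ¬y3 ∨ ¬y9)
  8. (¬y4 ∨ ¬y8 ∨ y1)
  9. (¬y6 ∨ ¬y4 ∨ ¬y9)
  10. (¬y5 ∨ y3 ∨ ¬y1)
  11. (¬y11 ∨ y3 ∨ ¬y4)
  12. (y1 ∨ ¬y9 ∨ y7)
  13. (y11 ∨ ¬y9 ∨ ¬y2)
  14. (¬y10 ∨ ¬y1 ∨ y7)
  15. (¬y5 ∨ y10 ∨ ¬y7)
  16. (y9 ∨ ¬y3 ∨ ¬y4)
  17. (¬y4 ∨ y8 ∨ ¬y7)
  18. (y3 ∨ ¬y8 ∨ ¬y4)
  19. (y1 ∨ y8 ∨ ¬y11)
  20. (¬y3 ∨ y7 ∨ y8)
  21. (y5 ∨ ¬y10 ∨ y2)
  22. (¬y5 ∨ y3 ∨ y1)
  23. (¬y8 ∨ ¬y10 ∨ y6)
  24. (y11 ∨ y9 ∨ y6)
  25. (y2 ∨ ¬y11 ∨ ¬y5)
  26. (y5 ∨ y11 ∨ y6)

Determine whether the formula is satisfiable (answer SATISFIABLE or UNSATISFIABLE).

SATISFIABLE

y4 occurs only negated in the remaining clauses — set y4 = False.
Try y1 = True.
Try y2 = False.
Set y3 = True and propagate.
The remaining clauses are satisfied by y5 = False, y6 = False, y7 = True, y8 = True, y9 = True, y10 = False, y11 = True.
So y1 = 1, y2 = 0, y3 = 1, y4 = 0, y5 = 0, y6 = 0, y7 = 1, y8 = 1, y9 = 1, y10 = 0, y11 = 1 is a satisfying assignment.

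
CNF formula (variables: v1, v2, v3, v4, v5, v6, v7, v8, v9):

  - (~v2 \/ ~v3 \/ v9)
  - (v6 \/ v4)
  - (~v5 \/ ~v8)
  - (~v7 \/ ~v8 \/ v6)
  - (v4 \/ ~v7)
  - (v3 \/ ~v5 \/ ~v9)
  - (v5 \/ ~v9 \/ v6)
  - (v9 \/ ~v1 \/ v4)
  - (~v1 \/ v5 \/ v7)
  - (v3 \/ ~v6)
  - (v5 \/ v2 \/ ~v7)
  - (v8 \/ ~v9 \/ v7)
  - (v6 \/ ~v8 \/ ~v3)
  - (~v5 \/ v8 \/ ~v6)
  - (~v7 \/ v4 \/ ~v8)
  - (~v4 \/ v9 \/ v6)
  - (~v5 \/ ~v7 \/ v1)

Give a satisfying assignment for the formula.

v1=False  v2=True  v3=True  v4=False  v5=False  v6=True  v7=False  v8=True  v9=True

Try v1 = False.
Set v2 = True and propagate.
For the remaining variables, v3 = True, v4 = False, v5 = False, v6 = True, v7 = False, v8 = True, v9 = True works.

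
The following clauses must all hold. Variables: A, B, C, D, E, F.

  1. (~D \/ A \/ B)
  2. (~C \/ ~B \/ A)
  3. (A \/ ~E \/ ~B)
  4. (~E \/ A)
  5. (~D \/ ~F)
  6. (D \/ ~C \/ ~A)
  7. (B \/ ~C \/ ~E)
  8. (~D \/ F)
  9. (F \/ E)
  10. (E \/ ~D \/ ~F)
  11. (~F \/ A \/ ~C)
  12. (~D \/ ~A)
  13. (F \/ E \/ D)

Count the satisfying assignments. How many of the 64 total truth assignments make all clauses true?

Case analysis on A and D:
  A=T, D=T: a clause becomes empty — 0.
  A=T, D=F: B free; 3 ways for (C,E,F) × 2^1 = 6.
  A=F, D=T: a clause becomes empty — 0.
  A=F, D=F: remaining (B,C,E,F) ∈ {(F,F,F,T); (T,F,F,T)} — 2.
Total: 0 + 6 + 0 + 2 = 8.

8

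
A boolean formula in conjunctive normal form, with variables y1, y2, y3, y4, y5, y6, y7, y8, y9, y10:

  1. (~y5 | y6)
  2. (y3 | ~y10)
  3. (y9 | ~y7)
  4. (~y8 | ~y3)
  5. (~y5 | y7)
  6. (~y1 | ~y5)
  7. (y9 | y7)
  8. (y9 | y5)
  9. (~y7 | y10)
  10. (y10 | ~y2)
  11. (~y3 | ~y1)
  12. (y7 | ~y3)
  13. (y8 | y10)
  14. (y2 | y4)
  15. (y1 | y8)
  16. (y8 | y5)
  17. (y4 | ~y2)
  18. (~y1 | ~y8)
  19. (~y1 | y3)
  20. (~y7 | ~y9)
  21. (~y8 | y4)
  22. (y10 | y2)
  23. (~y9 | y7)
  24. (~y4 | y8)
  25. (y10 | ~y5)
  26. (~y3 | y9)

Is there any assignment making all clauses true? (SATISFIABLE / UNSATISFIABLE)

y7 = True:
  propagation gives y9=True; an empty clause results — contradiction.
y7 = False:
  propagation gives y5=False, y9=True; an empty clause results — contradiction.
Every branch closes, so no satisfying assignment exists.

UNSATISFIABLE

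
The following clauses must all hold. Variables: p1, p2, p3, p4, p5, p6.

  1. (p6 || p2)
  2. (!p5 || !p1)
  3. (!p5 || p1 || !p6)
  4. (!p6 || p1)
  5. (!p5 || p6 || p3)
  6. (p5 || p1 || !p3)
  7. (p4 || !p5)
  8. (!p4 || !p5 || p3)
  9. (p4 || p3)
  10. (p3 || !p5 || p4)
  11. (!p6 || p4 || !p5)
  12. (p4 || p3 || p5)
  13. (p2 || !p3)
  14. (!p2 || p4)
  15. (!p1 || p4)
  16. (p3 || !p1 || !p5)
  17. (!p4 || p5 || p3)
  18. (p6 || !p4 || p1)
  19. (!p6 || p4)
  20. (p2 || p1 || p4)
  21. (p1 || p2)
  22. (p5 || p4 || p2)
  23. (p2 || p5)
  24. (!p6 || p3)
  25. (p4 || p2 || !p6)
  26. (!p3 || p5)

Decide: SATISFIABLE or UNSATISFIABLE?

p4 = True:
  p5 = True:
    propagation gives p1=False, p6=False; an empty clause results — contradiction.
  p5 = False:
    propagation gives p3=True; an empty clause results — contradiction.
p4 = False:
  propagation gives p5=False, p3=True; an empty clause results — contradiction.
Every branch closes, so no satisfying assignment exists.

UNSATISFIABLE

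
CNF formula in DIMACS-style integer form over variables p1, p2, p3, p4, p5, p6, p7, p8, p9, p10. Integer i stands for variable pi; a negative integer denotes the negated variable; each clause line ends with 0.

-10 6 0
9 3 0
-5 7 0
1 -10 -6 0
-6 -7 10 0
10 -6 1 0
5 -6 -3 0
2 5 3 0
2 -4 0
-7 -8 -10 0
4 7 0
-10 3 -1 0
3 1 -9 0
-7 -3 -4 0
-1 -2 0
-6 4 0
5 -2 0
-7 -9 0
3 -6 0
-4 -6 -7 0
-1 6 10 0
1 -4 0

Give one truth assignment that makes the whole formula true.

p1=F, p2=T, p3=T, p4=F, p5=T, p6=F, p7=T, p8=F, p9=F, p10=F

Check each clause:
  1. (p6 \/ ~p10) — ~p10 is true.
  2. (p3 \/ p9) — p3 is true.
  3. (p7 \/ ~p5) — p7 is true.
  4. (p1 \/ ~p6 \/ ~p10) — ~p6 is true.
  5. (~p6 \/ ~p7 \/ p10) — ~p6 is true.
  6. (p1 \/ ~p6 \/ p10) — ~p6 is true.
  7. (~p3 \/ p5 \/ ~p6) — ~p6 is true.
  8. (p5 \/ p2 \/ p3) — p2 is true.
  9. (p2 \/ ~p4) — p2 is true.
  10. (~p7 \/ ~p10 \/ ~p8) — ~p8 is true.
  11. (p4 \/ p7) — p7 is true.
  12. (~p10 \/ p3 \/ ~p1) — p3 is true.
  13. (p3 \/ p1 \/ ~p9) — p3 is true.
  14. (~p4 \/ ~p7 \/ ~p3) — ~p4 is true.
  15. (~p1 \/ ~p2) — ~p1 is true.
  16. (p4 \/ ~p6) — ~p6 is true.
  17. (p5 \/ ~p2) — p5 is true.
  18. (~p7 \/ ~p9) — ~p9 is true.
  19. (p3 \/ ~p6) — ~p6 is true.
  20. (~p4 \/ ~p6 \/ ~p7) — ~p6 is true.
  21. (p10 \/ p6 \/ ~p1) — ~p1 is true.
  22. (p1 \/ ~p4) — ~p4 is true.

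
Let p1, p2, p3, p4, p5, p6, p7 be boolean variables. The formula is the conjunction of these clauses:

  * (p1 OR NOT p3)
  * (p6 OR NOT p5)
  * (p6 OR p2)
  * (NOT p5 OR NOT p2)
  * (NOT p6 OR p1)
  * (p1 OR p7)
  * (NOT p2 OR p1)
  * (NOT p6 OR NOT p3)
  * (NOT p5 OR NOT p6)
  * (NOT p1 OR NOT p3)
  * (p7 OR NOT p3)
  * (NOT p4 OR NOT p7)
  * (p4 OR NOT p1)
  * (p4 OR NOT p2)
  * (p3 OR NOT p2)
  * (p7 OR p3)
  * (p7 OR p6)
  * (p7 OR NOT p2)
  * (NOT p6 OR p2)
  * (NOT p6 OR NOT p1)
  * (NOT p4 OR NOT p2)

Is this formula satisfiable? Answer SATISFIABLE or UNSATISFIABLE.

p2 = True:
  propagation gives p5=False, p1=True, p3=False; an empty clause results — contradiction.
p2 = False:
  propagation gives p6=True; an empty clause results — contradiction.
Every branch closes, so no satisfying assignment exists.

UNSATISFIABLE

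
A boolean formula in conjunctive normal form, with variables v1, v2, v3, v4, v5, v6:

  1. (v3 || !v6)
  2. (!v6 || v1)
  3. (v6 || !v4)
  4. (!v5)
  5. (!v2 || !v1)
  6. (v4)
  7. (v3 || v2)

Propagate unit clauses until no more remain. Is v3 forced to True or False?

True

(!v5) stands alone — v5 = False.
Unit clause (v4) sets v4 = True.
(v6 || !v4) with v4 = True leaves only v6, so v6 = True.
(v3 || !v6) with v6 = True leaves only v3, so v3 = True.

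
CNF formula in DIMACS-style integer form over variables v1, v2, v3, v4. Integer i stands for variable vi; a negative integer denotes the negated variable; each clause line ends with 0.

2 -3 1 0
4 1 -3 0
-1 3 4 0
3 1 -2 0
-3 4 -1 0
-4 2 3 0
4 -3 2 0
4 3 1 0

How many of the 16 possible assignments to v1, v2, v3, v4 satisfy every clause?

The models are:
  v1=F v2=T v3=T v4=T
  v1=T v2=F v3=T v4=T
  v1=T v2=T v3=F v4=T
  v1=T v2=T v3=T v4=T
Count: 4.

4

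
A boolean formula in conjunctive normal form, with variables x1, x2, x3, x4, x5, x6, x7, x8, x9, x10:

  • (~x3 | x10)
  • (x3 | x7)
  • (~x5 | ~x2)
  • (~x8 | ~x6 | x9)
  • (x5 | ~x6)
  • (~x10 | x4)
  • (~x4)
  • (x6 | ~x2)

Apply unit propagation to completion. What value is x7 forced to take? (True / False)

True

(~x4) stands alone — x4 = False.
In (~x10 | x4), x4 is now false; ~x10 must hold, so x10 = False.
In (x10 | ~x3), x10 is now false; ~x3 must hold, so x3 = False.
In (x3 | x7), x3 is now false; x7 must hold, so x7 = True.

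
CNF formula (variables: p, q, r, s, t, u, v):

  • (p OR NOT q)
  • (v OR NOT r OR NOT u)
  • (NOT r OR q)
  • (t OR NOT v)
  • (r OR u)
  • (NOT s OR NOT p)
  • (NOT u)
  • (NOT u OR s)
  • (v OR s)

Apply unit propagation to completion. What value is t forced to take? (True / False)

True

(NOT u) is a unit clause: u = False.
(r OR u) with u = False leaves only r, so r = True.
(q OR NOT r) with r = True leaves only q, so q = True.
(p OR NOT q) with q = True leaves only p, so p = True.
From (NOT s OR NOT p) and p = True: s = False.
From (v OR s) and s = False: v = True.
(NOT v OR t): since v = True, the clause reduces to (t). t = True.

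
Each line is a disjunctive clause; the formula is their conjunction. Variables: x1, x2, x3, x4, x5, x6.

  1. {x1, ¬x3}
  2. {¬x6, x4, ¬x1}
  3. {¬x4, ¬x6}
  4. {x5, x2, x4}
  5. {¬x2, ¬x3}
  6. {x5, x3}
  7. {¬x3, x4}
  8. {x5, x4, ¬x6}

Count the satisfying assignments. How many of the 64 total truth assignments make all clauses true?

Split on x4, then x3.
  x4=T, x3=T: remaining (x1,x2,x5,x6) ∈ {(T,F,F,F); (T,F,T,F)} — 2.
  x4=T, x3=F: remaining (x1,x2,x5,x6) ∈ {(F,F,T,F); (F,T,T,F); (T,F,T,F); (T,T,T,F)} — 4.
  x4=F, x3=T: a clause becomes empty — 0.
  x4=F, x3=F: x2 free; 3 ways for (x1,x5,x6) × 2^1 = 6.
Total: 2 + 4 + 0 + 6 = 12.

12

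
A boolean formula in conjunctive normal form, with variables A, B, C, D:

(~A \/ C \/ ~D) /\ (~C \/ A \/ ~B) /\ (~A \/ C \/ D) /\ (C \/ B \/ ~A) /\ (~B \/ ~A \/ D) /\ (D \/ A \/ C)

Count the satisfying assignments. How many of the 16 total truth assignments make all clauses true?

7

The models are:
  A=F B=F C=F D=T
  A=F B=F C=T D=F
  A=F B=F C=T D=T
  A=F B=T C=F D=T
  A=T B=F C=T D=F
  A=T B=F C=T D=T
  A=T B=T C=T D=T
That's 7 in total.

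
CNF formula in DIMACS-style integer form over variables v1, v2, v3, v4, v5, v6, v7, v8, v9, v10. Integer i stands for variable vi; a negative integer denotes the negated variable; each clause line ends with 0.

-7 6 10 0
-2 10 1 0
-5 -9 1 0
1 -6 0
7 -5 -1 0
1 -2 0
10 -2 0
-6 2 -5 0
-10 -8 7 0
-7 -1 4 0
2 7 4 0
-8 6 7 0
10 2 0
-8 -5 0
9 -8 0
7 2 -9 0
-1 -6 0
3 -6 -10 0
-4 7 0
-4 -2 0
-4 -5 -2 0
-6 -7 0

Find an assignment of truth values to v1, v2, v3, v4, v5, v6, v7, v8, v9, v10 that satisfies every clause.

v1 = True, v2 = False, v3 = False, v4 = True, v5 = False, v6 = False, v7 = True, v8 = False, v9 = False, v10 = True

Check each clause:
  1. {¬v7, v6, v10} — v10 is true.
  2. {v1, ¬v2, v10} — v1 is true.
  3. {¬v5, v1, ¬v9} — v1 is true.
  4. {v1, ¬v6} — v1 is true.
  5. {v7, ¬v5, ¬v1} — ¬v5 is true.
  6. {v1, ¬v2} — v1 is true.
  7. {v10, ¬v2} — v10 is true.
  8. {¬v5, ¬v6, v2} — ¬v6 is true.
  9. {v7, ¬v10, ¬v8} — ¬v8 is true.
  10. {¬v7, ¬v1, v4} — v4 is true.
  11. {v4, v7, v2} — v4 is true.
  12. {v7, ¬v8, v6} — ¬v8 is true.
  13. {v2, v10} — v10 is true.
  14. {¬v5, ¬v8} — ¬v8 is true.
  15. {¬v8, v9} — ¬v8 is true.
  16. {¬v9, v7, v2} — ¬v9 is true.
  17. {¬v6, ¬v1} — ¬v6 is true.
  18. {¬v6, v3, ¬v10} — ¬v6 is true.
  19. {¬v4, v7} — v7 is true.
  20. {¬v4, ¬v2} — ¬v2 is true.
  21. {¬v4, ¬v5, ¬v2} — ¬v5 is true.
  22. {¬v6, ¬v7} — ¬v6 is true.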